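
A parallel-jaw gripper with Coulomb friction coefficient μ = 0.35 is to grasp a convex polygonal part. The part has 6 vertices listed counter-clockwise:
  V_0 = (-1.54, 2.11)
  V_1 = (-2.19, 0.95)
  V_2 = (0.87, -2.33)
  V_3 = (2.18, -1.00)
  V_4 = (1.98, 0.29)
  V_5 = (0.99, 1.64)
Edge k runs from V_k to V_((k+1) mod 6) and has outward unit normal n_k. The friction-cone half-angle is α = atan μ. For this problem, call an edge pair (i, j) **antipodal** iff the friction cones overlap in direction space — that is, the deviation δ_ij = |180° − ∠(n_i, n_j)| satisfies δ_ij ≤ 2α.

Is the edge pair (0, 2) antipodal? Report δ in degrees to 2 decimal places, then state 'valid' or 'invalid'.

δ = 15.30°, valid

α = atan 0.35 = 19.29°;  2α = 38.58°
edge 0: e_0 = (-0.65, -1.16);  n_0 = (-0.8724, +0.4888)
edge 2: e_2 = (+1.31, +1.33);  n_2 = (+0.7124, -0.7017)
∠(n_0, n_2) = 164.70°
δ = |180° − 164.70°| = 15.30°
15.30° ≤ 2α = 38.58°  →  valid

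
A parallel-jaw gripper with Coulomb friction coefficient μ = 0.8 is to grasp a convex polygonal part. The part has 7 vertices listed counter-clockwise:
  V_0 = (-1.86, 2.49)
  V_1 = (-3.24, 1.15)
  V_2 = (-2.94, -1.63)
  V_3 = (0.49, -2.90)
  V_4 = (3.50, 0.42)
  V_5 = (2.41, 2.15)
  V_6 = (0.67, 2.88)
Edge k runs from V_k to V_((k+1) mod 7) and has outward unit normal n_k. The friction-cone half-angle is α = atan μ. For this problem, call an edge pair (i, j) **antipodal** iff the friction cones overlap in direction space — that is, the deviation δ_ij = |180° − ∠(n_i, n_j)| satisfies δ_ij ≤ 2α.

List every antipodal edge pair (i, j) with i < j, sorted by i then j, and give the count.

count = 10; pairs: (0,2), (0,3), (1,3), (1,4), (1,5), (2,4), (2,5), (2,6), (3,5), (3,6)

α = atan 0.8 = 38.66°;  2α = 77.32°
n_0 = (-0.6966, +0.7174)
n_1 = (-0.9942, -0.1073)
n_2 = (-0.3472, -0.9378)
n_3 = (+0.7408, -0.6717)
n_4 = (+0.8461, +0.5331)
n_5 = (+0.3869, +0.9221)
n_6 = (-0.1524, +0.9883)
  (0,1): δ = 128.00°  ·
  (0,2): δ = 64.48°  ✓
  (0,3): δ = 3.65°  ✓
  (0,4): δ = 78.06°  ·
  (0,5): δ = 113.08°  ·
  (0,6): δ = 144.61°  ·
  (1,2): δ = 116.48°  ·
  (1,3): δ = 48.36°  ✓
  (1,4): δ = 26.05°  ✓
  (1,5): δ = 61.08°  ✓
  (1,6): δ = 92.60°  ·
  (2,3): δ = 111.88°  ·
  (2,4): δ = 37.47°  ✓
  (2,5): δ = 2.44°  ✓
  (2,6): δ = 29.08°  ✓
  (3,4): δ = 105.59°  ·
  (3,5): δ = 70.56°  ✓
  (3,6): δ = 39.04°  ✓
  (4,5): δ = 144.97°  ·
  (4,6): δ = 113.45°  ·
  (5,6): δ = 148.48°  ·
antipodal pairs: 10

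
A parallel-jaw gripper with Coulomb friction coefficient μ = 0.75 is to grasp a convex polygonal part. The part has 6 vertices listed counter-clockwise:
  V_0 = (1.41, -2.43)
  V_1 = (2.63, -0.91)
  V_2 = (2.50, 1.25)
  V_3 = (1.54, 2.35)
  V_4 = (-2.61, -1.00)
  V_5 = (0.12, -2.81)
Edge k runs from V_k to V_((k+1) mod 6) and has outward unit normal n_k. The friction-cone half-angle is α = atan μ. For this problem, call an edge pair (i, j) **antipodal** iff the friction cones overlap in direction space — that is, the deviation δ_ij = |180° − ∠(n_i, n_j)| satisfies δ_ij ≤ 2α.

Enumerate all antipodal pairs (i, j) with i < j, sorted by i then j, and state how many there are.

α = atan 0.75 = 36.87°;  2α = 73.74°
n_0 = (+0.7799, -0.6259)
n_1 = (+0.9982, +0.0601)
n_2 = (+0.7534, +0.6575)
n_3 = (-0.6281, +0.7781)
n_4 = (-0.5526, -0.8335)
n_5 = (+0.2826, -0.9592)
  (0,1): δ = 137.80°  ·
  (0,2): δ = 100.14°  ·
  (0,3): δ = 12.34°  ✓
  (0,4): δ = 95.21°  ·
  (0,5): δ = 145.17°  ·
  (1,2): δ = 142.33°  ·
  (1,3): δ = 54.53°  ✓
  (1,4): δ = 53.01°  ✓
  (1,5): δ = 102.97°  ·
  (2,3): δ = 92.20°  ·
  (2,4): δ = 15.34°  ✓
  (2,5): δ = 65.30°  ✓
  (3,4): δ = 72.46°  ✓
  (3,5): δ = 22.50°  ✓
  (4,5): δ = 130.04°  ·
antipodal pairs: 7

count = 7; pairs: (0,3), (1,3), (1,4), (2,4), (2,5), (3,4), (3,5)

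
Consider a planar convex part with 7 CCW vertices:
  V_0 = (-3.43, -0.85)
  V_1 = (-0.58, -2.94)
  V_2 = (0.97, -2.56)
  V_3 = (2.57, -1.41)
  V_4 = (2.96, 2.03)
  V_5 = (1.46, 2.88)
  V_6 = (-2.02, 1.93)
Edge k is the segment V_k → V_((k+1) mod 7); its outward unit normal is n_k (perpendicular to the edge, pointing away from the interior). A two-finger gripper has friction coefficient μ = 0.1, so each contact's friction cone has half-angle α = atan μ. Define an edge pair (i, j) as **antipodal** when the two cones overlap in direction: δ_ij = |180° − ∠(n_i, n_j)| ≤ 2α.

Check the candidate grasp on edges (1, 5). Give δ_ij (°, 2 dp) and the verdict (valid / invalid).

α = atan 0.1 = 5.71°;  2α = 11.42°
edge 1: e_1 = (+1.55, +0.38);  n_1 = (+0.2381, -0.9712)
edge 5: e_5 = (-3.48, -0.95);  n_5 = (-0.2634, +0.9647)
∠(n_1, n_5) = 178.51°
δ = |180° − 178.51°| = 1.49°
1.49° ≤ 2α = 11.42°  →  valid

δ = 1.49°, valid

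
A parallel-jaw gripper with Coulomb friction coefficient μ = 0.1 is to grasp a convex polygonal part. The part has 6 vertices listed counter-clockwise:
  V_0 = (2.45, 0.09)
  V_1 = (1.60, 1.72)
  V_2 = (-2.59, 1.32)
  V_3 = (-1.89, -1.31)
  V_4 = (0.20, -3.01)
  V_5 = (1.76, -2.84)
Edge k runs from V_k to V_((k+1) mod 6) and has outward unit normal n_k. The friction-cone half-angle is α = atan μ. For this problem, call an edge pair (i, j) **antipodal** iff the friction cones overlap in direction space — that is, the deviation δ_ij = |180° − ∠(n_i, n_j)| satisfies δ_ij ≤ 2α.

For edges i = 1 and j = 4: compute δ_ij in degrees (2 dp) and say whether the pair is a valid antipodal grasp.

α = atan 0.1 = 5.71°;  2α = 11.42°
edge 1: e_1 = (-4.19, -0.40);  n_1 = (-0.0950, +0.9955)
edge 4: e_4 = (+1.56, +0.17);  n_4 = (+0.1083, -0.9941)
∠(n_1, n_4) = 179.23°
δ = |180° − 179.23°| = 0.77°
0.77° ≤ 2α = 11.42°  →  valid

δ = 0.77°, valid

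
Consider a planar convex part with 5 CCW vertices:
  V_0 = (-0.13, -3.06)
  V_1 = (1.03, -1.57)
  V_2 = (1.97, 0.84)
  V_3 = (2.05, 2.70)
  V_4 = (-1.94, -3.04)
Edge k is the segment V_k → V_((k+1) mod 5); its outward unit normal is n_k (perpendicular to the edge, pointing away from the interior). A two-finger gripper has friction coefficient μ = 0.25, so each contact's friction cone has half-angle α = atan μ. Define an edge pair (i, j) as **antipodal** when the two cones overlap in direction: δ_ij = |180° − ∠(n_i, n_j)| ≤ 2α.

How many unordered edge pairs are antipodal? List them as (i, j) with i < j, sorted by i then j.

α = atan 0.25 = 14.04°;  2α = 28.07°
n_0 = (+0.7891, -0.6143)
n_1 = (+0.9316, -0.3634)
n_2 = (+0.9991, -0.0430)
n_3 = (-0.8211, +0.5708)
n_4 = (-0.0110, -0.9999)
  (0,1): δ = 163.41°  ·
  (0,2): δ = 144.56°  ·
  (0,3): δ = 3.10°  ✓
  (0,4): δ = 127.27°  ·
  (1,2): δ = 161.15°  ·
  (1,3): δ = 13.50°  ✓
  (1,4): δ = 110.67°  ·
  (2,3): δ = 32.34°  ·
  (2,4): δ = 91.83°  ·
  (3,4): δ = 55.83°  ·
antipodal pairs: 2

count = 2; pairs: (0,3), (1,3)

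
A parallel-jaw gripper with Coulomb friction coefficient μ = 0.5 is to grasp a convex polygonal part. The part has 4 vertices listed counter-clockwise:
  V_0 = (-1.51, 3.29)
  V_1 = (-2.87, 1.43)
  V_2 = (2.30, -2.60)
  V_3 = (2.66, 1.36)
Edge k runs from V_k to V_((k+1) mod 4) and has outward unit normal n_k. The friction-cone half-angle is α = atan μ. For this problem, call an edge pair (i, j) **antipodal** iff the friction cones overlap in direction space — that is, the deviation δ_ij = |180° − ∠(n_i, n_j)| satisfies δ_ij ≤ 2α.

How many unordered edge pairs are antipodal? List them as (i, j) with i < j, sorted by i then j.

count = 2; pairs: (0,2), (1,3)

α = atan 0.5 = 26.57°;  2α = 53.13°
n_0 = (-0.8072, +0.5902)
n_1 = (-0.6148, -0.7887)
n_2 = (+0.9959, -0.0905)
n_3 = (+0.4200, +0.9075)
  (0,1): δ = 91.76°  ·
  (0,2): δ = 30.98°  ✓
  (0,3): δ = 101.34°  ·
  (1,2): δ = 57.26°  ·
  (1,3): δ = 13.10°  ✓
  (2,3): δ = 109.64°  ·
antipodal pairs: 2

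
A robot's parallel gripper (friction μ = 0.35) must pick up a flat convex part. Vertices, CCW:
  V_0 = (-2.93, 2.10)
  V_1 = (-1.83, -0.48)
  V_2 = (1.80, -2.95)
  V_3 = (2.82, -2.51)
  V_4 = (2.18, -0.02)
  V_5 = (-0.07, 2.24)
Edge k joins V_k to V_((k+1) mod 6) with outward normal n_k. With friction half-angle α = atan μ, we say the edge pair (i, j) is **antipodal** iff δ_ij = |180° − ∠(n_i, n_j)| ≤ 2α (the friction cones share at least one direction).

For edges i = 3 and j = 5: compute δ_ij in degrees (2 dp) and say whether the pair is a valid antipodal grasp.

δ = 101.61°, invalid

α = atan 0.35 = 19.29°;  2α = 38.58°
edge 3: e_3 = (-0.64, +2.49);  n_3 = (+0.9685, +0.2489)
edge 5: e_5 = (-2.86, -0.14);  n_5 = (-0.0489, +0.9988)
∠(n_3, n_5) = 78.39°
δ = |180° − 78.39°| = 101.61°
101.61° > 2α = 38.58°  →  invalid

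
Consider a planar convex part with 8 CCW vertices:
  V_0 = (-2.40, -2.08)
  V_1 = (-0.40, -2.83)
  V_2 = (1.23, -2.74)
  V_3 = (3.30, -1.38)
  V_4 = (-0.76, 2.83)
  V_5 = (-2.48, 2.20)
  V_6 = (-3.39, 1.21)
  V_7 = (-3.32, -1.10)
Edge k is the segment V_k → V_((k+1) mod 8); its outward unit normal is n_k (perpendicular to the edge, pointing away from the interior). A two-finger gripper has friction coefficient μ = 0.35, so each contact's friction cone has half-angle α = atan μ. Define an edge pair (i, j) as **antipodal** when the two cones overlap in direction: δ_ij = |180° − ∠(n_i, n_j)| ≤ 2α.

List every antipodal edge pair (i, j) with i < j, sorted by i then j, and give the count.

α = atan 0.35 = 19.29°;  2α = 38.58°
n_0 = (-0.3511, -0.9363)
n_1 = (+0.0551, -0.9985)
n_2 = (+0.5491, -0.8358)
n_3 = (+0.7198, +0.6942)
n_4 = (-0.3439, +0.9390)
n_5 = (-0.7362, +0.6767)
n_6 = (-0.9995, -0.0303)
n_7 = (-0.7291, -0.6844)
  (0,1): δ = 156.28°  ·
  (0,2): δ = 126.14°  ·
  (0,3): δ = 25.48°  ✓
  (0,4): δ = 40.67°  ·
  (0,5): δ = 67.97°  ·
  (0,6): δ = 112.29°  ·
  (0,7): δ = 153.75°  ·
  (1,2): δ = 149.86°  ·
  (1,3): δ = 49.20°  ·
  (1,4): δ = 16.96°  ✓
  (1,5): δ = 44.25°  ·
  (1,6): δ = 88.58°  ·
  (1,7): δ = 130.03°  ·
  (2,3): δ = 79.34°  ·
  (2,4): δ = 13.19°  ✓
  (2,5): δ = 14.11°  ✓
  (2,6): δ = 58.43°  ·
  (2,7): δ = 99.89°  ·
  (3,4): δ = 113.84°  ·
  (3,5): δ = 86.55°  ·
  (3,6): δ = 42.23°  ·
  (3,7): δ = 0.77°  ✓
  (4,5): δ = 152.71°  ·
  (4,6): δ = 108.38°  ·
  (4,7): δ = 66.93°  ·
  (5,6): δ = 135.68°  ·
  (5,7): δ = 94.22°  ·
  (6,7): δ = 138.54°  ·
antipodal pairs: 5

count = 5; pairs: (0,3), (1,4), (2,4), (2,5), (3,7)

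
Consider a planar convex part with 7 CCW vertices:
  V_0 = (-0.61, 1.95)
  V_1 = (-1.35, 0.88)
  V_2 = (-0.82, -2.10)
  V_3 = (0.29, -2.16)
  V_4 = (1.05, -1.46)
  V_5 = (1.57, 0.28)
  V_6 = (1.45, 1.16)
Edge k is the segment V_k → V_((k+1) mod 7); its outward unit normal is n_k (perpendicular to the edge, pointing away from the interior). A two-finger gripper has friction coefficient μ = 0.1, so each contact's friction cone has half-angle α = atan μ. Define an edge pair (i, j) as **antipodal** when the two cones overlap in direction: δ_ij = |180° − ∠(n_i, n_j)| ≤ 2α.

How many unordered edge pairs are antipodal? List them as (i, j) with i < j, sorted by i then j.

count = 1; pairs: (1,5)

α = atan 0.1 = 5.71°;  2α = 11.42°
n_0 = (-0.8225, +0.5688)
n_1 = (-0.9845, -0.1751)
n_2 = (-0.0540, -0.9985)
n_3 = (+0.6775, -0.7355)
n_4 = (+0.9581, -0.2863)
n_5 = (+0.9908, +0.1351)
n_6 = (+0.3581, +0.9337)
  (0,1): δ = 135.25°  ·
  (0,2): δ = 58.43°  ·
  (0,3): δ = 12.69°  ·
  (0,4): δ = 18.03°  ·
  (0,5): δ = 42.43°  ·
  (0,6): δ = 103.69°  ·
  (1,2): δ = 103.18°  ·
  (1,3): δ = 57.44°  ·
  (1,4): δ = 26.72°  ·
  (1,5): δ = 2.32°  ✓
  (1,6): δ = 58.93°  ·
  (2,3): δ = 134.26°  ·
  (2,4): δ = 103.54°  ·
  (2,5): δ = 79.14°  ·
  (2,6): δ = 17.89°  ·
  (3,4): δ = 149.29°  ·
  (3,5): δ = 124.88°  ·
  (3,6): δ = 63.63°  ·
  (4,5): δ = 155.60°  ·
  (4,6): δ = 94.34°  ·
  (5,6): δ = 118.75°  ·
antipodal pairs: 1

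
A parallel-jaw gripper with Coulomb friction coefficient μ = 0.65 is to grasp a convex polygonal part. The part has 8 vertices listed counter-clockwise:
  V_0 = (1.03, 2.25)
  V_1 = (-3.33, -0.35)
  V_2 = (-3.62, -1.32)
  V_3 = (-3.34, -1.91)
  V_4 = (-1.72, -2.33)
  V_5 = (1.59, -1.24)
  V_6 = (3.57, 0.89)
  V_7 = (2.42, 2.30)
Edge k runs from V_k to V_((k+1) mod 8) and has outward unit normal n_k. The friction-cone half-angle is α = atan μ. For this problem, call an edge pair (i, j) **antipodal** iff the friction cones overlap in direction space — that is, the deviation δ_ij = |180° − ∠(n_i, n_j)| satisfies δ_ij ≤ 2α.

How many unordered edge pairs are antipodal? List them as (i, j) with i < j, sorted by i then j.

α = atan 0.65 = 33.02°;  2α = 66.05°
n_0 = (-0.5122, +0.8589)
n_1 = (-0.9581, +0.2864)
n_2 = (-0.9034, -0.4287)
n_3 = (-0.2510, -0.9680)
n_4 = (+0.3128, -0.9498)
n_5 = (+0.7324, -0.6808)
n_6 = (+0.7749, +0.6320)
n_7 = (-0.0359, +0.9994)
  (0,1): δ = 137.45°  ·
  (0,2): δ = 95.42°  ·
  (0,3): δ = 45.34°  ✓
  (0,4): δ = 12.58°  ✓
  (0,5): δ = 16.28°  ✓
  (0,6): δ = 98.39°  ·
  (0,7): δ = 151.25°  ·
  (1,2): δ = 137.97°  ·
  (1,3): δ = 87.89°  ·
  (1,4): δ = 55.13°  ✓
  (1,5): δ = 26.26°  ✓
  (1,6): δ = 55.85°  ✓
  (1,7): δ = 108.71°  ·
  (2,3): δ = 129.92°  ·
  (2,4): δ = 97.16°  ·
  (2,5): δ = 68.30°  ·
  (2,6): δ = 13.81°  ✓
  (2,7): δ = 66.67°  ·
  (3,4): δ = 147.24°  ·
  (3,5): δ = 118.38°  ·
  (3,6): δ = 36.26°  ✓
  (3,7): δ = 16.59°  ✓
  (4,5): δ = 151.14°  ·
  (4,6): δ = 69.03°  ·
  (4,7): δ = 16.17°  ✓
  (5,6): δ = 97.89°  ·
  (5,7): δ = 45.03°  ✓
  (6,7): δ = 127.14°  ·
antipodal pairs: 11

count = 11; pairs: (0,3), (0,4), (0,5), (1,4), (1,5), (1,6), (2,6), (3,6), (3,7), (4,7), (5,7)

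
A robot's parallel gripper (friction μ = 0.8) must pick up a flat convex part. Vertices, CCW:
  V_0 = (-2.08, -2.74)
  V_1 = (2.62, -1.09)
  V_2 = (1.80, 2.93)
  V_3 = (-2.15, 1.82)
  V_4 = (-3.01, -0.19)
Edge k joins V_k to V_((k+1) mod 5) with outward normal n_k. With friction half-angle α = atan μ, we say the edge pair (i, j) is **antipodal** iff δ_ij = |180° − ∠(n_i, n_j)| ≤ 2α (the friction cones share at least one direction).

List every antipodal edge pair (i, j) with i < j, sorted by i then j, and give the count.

count = 4; pairs: (0,2), (0,3), (1,3), (1,4)

α = atan 0.8 = 38.66°;  2α = 77.32°
n_0 = (+0.3312, -0.9435)
n_1 = (+0.9798, +0.1999)
n_2 = (-0.2705, +0.9627)
n_3 = (-0.9194, +0.3934)
n_4 = (-0.9395, -0.3426)
  (0,1): δ = 97.82°  ·
  (0,2): δ = 3.65°  ✓
  (0,3): δ = 47.49°  ✓
  (0,4): δ = 90.69°  ·
  (1,2): δ = 85.83°  ·
  (1,3): δ = 34.69°  ✓
  (1,4): δ = 8.51°  ✓
  (2,3): δ = 128.86°  ·
  (2,4): δ = 85.66°  ·
  (3,4): δ = 136.80°  ·
antipodal pairs: 4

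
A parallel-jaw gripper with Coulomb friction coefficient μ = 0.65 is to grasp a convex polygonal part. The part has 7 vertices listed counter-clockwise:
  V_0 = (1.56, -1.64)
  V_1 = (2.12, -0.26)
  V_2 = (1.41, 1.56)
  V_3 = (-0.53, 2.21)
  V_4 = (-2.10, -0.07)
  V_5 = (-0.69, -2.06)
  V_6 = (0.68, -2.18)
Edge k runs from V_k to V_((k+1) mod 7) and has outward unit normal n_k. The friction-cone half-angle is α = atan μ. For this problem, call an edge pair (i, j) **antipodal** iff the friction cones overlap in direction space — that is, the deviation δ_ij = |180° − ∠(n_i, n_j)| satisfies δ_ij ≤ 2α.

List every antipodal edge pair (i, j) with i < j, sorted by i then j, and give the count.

count = 10; pairs: (0,3), (0,4), (1,3), (1,4), (1,5), (2,4), (2,5), (2,6), (3,5), (3,6)

α = atan 0.65 = 33.02°;  2α = 66.05°
n_0 = (+0.9266, -0.3760)
n_1 = (+0.9316, +0.3634)
n_2 = (+0.3177, +0.9482)
n_3 = (-0.8236, +0.5671)
n_4 = (-0.8159, -0.5781)
n_5 = (-0.0873, -0.9962)
n_6 = (+0.5230, -0.8523)
  (0,1): δ = 136.60°  ·
  (0,2): δ = 86.44°  ·
  (0,3): δ = 12.46°  ✓
  (0,4): δ = 57.41°  ✓
  (0,5): δ = 107.08°  ·
  (0,6): δ = 143.62°  ·
  (1,2): δ = 129.83°  ·
  (1,3): δ = 55.86°  ✓
  (1,4): δ = 14.01°  ✓
  (1,5): δ = 63.68°  ✓
  (1,6): δ = 100.22°  ·
  (2,3): δ = 106.03°  ·
  (2,4): δ = 36.16°  ✓
  (2,5): δ = 13.52°  ✓
  (2,6): δ = 50.06°  ✓
  (3,4): δ = 110.13°  ·
  (3,5): δ = 60.45°  ✓
  (3,6): δ = 23.91°  ✓
  (4,5): δ = 130.33°  ·
  (4,6): δ = 93.78°  ·
  (5,6): δ = 143.46°  ·
antipodal pairs: 10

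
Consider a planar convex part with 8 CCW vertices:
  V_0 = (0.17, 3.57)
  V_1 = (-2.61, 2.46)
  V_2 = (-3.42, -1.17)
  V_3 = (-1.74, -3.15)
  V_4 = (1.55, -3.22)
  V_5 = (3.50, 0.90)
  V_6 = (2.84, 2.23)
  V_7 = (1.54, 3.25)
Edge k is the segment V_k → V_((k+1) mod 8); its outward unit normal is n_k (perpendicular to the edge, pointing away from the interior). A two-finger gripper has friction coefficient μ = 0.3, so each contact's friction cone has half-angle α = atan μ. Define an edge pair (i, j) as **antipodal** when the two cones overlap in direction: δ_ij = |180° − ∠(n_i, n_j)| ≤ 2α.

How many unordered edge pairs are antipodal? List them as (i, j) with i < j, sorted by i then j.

α = atan 0.3 = 16.70°;  2α = 33.40°
n_0 = (-0.3708, +0.9287)
n_1 = (-0.9760, +0.2178)
n_2 = (-0.7625, -0.6470)
n_3 = (-0.0213, -0.9998)
n_4 = (+0.9039, -0.4278)
n_5 = (+0.8958, +0.4445)
n_6 = (+0.6173, +0.7867)
n_7 = (+0.2275, +0.9738)
  (0,1): δ = 124.34°  ·
  (0,2): δ = 71.45°  ·
  (0,3): δ = 22.98°  ✓
  (0,4): δ = 42.91°  ·
  (0,5): δ = 94.63°  ·
  (0,6): δ = 120.12°  ·
  (0,7): δ = 145.09°  ·
  (1,2): δ = 127.11°  ·
  (1,3): δ = 78.64°  ·
  (1,4): δ = 12.75°  ✓
  (1,5): δ = 38.97°  ·
  (1,6): δ = 64.46°  ·
  (1,7): δ = 89.43°  ·
  (2,3): δ = 131.53°  ·
  (2,4): δ = 65.64°  ·
  (2,5): δ = 13.92°  ✓
  (2,6): δ = 11.57°  ✓
  (2,7): δ = 36.54°  ·
  (3,4): δ = 114.11°  ·
  (3,5): δ = 62.39°  ·
  (3,6): δ = 36.90°  ·
  (3,7): δ = 11.93°  ✓
  (4,5): δ = 128.28°  ·
  (4,6): δ = 102.79°  ·
  (4,7): δ = 77.82°  ·
  (5,6): δ = 154.51°  ·
  (5,7): δ = 129.54°  ·
  (6,7): δ = 155.03°  ·
antipodal pairs: 5

count = 5; pairs: (0,3), (1,4), (2,5), (2,6), (3,7)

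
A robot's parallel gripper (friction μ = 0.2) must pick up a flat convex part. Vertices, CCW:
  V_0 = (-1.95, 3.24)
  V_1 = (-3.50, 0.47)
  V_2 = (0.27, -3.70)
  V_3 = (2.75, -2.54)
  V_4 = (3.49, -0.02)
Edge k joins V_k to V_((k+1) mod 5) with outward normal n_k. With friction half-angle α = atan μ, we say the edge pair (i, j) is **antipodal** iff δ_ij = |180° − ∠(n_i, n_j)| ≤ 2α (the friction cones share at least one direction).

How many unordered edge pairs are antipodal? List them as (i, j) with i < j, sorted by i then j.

count = 2; pairs: (0,3), (1,4)

α = atan 0.2 = 11.31°;  2α = 22.62°
n_0 = (-0.8727, +0.4883)
n_1 = (-0.7418, -0.6706)
n_2 = (+0.4237, -0.9058)
n_3 = (+0.9595, -0.2818)
n_4 = (+0.5140, +0.8578)
  (0,1): δ = 108.65°  ·
  (0,2): δ = 35.70°  ·
  (0,3): δ = 12.87°  ✓
  (0,4): δ = 88.30°  ·
  (1,2): δ = 107.05°  ·
  (1,3): δ = 58.48°  ·
  (1,4): δ = 16.95°  ✓
  (2,3): δ = 131.43°  ·
  (2,4): δ = 56.00°  ·
  (3,4): δ = 104.57°  ·
antipodal pairs: 2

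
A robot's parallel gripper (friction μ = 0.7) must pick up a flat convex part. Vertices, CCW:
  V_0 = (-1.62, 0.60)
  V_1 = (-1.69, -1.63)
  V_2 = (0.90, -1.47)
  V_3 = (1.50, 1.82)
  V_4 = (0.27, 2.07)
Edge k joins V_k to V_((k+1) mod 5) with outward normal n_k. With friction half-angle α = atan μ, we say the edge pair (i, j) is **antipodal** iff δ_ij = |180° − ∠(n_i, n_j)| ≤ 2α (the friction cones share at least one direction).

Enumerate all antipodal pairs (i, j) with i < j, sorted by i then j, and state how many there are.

α = atan 0.7 = 34.99°;  2α = 69.98°
n_0 = (-0.9995, +0.0314)
n_1 = (+0.0617, -0.9981)
n_2 = (+0.9838, -0.1794)
n_3 = (+0.1992, +0.9800)
n_4 = (-0.6139, +0.7894)
  (0,1): δ = 84.67°  ·
  (0,2): δ = 8.54°  ✓
  (0,3): δ = 80.31°  ·
  (0,4): δ = 129.67°  ·
  (1,2): δ = 103.87°  ·
  (1,3): δ = 15.02°  ✓
  (1,4): δ = 34.34°  ✓
  (2,3): δ = 91.15°  ·
  (2,4): δ = 41.79°  ✓
  (3,4): δ = 130.64°  ·
antipodal pairs: 4

count = 4; pairs: (0,2), (1,3), (1,4), (2,4)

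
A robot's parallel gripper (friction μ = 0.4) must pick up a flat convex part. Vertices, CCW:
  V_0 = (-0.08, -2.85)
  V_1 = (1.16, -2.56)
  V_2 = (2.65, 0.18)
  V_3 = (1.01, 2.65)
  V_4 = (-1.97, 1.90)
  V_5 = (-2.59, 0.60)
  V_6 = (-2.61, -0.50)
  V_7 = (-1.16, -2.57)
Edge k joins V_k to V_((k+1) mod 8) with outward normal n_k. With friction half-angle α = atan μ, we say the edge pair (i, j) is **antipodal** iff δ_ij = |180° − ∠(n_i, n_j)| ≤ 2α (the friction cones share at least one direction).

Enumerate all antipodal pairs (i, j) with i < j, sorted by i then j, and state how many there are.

α = atan 0.4 = 21.80°;  2α = 43.60°
n_0 = (+0.2277, -0.9737)
n_1 = (+0.8785, -0.4777)
n_2 = (+0.8331, +0.5531)
n_3 = (-0.2441, +0.9698)
n_4 = (-0.9026, +0.4305)
n_5 = (-0.9998, +0.0182)
n_6 = (-0.8190, -0.5737)
n_7 = (-0.2510, -0.9680)
  (0,1): δ = 131.70°  ·
  (0,2): δ = 69.58°  ·
  (0,3): δ = 0.96°  ✓
  (0,4): δ = 51.34°  ·
  (0,5): δ = 75.80°  ·
  (0,6): δ = 111.85°  ·
  (0,7): δ = 152.30°  ·
  (1,2): δ = 117.88°  ·
  (1,3): δ = 47.34°  ·
  (1,4): δ = 3.04°  ✓
  (1,5): δ = 27.50°  ✓
  (1,6): δ = 63.55°  ·
  (1,7): δ = 104.00°  ·
  (2,3): δ = 109.46°  ·
  (2,4): δ = 59.08°  ·
  (2,5): δ = 34.62°  ✓
  (2,6): δ = 1.43°  ✓
  (2,7): δ = 41.88°  ✓
  (3,4): δ = 129.62°  ·
  (3,5): δ = 105.17°  ·
  (3,6): δ = 69.12°  ·
  (3,7): δ = 28.66°  ✓
  (4,5): δ = 155.54°  ·
  (4,6): δ = 119.49°  ·
  (4,7): δ = 79.04°  ·
  (5,6): δ = 143.95°  ·
  (5,7): δ = 103.49°  ·
  (6,7): δ = 139.55°  ·
antipodal pairs: 7

count = 7; pairs: (0,3), (1,4), (1,5), (2,5), (2,6), (2,7), (3,7)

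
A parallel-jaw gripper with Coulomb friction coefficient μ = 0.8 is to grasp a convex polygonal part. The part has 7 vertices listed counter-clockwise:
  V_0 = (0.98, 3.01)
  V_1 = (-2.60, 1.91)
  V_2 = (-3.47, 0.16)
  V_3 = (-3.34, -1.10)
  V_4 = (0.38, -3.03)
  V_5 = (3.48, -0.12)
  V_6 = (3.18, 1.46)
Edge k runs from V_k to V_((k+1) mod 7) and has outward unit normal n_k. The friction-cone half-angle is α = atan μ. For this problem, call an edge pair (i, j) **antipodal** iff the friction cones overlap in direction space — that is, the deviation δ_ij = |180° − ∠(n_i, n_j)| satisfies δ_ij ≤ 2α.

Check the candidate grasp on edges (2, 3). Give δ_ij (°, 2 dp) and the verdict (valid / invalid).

δ = 123.31°, invalid

α = atan 0.8 = 38.66°;  2α = 77.32°
edge 2: e_2 = (+0.13, -1.26);  n_2 = (-0.9947, -0.1026)
edge 3: e_3 = (+3.72, -1.93);  n_3 = (-0.4605, -0.8876)
∠(n_2, n_3) = 56.69°
δ = |180° − 56.69°| = 123.31°
123.31° > 2α = 77.32°  →  invalid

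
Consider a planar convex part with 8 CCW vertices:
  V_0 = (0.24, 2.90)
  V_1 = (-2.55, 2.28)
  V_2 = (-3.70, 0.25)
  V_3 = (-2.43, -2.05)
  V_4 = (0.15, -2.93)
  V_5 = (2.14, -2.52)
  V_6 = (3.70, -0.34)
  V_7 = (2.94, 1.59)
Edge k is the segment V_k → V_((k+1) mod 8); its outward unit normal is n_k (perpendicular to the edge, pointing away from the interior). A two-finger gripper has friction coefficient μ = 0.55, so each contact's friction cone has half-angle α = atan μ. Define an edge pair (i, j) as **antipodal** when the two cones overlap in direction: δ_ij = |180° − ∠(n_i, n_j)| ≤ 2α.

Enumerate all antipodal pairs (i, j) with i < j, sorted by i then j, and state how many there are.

α = atan 0.55 = 28.81°;  2α = 57.62°
n_0 = (-0.2169, +0.9762)
n_1 = (-0.8701, +0.4929)
n_2 = (-0.8754, -0.4834)
n_3 = (-0.3228, -0.9465)
n_4 = (+0.2018, -0.9794)
n_5 = (+0.8132, -0.5819)
n_6 = (+0.9305, +0.3664)
n_7 = (+0.4365, +0.8997)
  (0,1): δ = 132.06°  ·
  (0,2): δ = 73.62°  ·
  (0,3): δ = 31.36°  ✓
  (0,4): δ = 0.89°  ✓
  (0,5): δ = 41.88°  ✓
  (0,6): δ = 98.96°  ·
  (0,7): δ = 141.59°  ·
  (1,2): δ = 121.56°  ·
  (1,3): δ = 79.30°  ·
  (1,4): δ = 48.83°  ✓
  (1,5): δ = 6.06°  ✓
  (1,6): δ = 51.03°  ✓
  (1,7): δ = 93.65°  ·
  (2,3): δ = 137.74°  ·
  (2,4): δ = 107.26°  ·
  (2,5): δ = 64.49°  ·
  (2,6): δ = 7.41°  ✓
  (2,7): δ = 35.21°  ✓
  (3,4): δ = 149.52°  ·
  (3,5): δ = 106.75°  ·
  (3,6): δ = 49.67°  ✓
  (3,7): δ = 7.05°  ✓
  (4,5): δ = 137.23°  ·
  (4,6): δ = 80.15°  ·
  (4,7): δ = 37.52°  ✓
  (5,6): δ = 122.92°  ·
  (5,7): δ = 80.29°  ·
  (6,7): δ = 137.38°  ·
antipodal pairs: 11

count = 11; pairs: (0,3), (0,4), (0,5), (1,4), (1,5), (1,6), (2,6), (2,7), (3,6), (3,7), (4,7)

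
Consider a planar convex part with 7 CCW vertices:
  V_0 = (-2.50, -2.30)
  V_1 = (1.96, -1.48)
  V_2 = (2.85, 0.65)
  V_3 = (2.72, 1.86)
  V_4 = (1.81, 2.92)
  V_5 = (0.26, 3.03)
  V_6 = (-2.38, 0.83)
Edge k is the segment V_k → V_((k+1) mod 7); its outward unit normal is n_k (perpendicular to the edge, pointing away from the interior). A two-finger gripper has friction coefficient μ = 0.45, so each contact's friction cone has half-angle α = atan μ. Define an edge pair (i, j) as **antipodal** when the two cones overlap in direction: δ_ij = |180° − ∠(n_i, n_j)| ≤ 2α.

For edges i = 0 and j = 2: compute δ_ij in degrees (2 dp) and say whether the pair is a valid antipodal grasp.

α = atan 0.45 = 24.23°;  2α = 48.46°
edge 0: e_0 = (+4.46, +0.82);  n_0 = (+0.1808, -0.9835)
edge 2: e_2 = (-0.13, +1.21);  n_2 = (+0.9943, +0.1068)
∠(n_0, n_2) = 85.71°
δ = |180° − 85.71°| = 94.29°
94.29° > 2α = 48.46°  →  invalid

δ = 94.29°, invalid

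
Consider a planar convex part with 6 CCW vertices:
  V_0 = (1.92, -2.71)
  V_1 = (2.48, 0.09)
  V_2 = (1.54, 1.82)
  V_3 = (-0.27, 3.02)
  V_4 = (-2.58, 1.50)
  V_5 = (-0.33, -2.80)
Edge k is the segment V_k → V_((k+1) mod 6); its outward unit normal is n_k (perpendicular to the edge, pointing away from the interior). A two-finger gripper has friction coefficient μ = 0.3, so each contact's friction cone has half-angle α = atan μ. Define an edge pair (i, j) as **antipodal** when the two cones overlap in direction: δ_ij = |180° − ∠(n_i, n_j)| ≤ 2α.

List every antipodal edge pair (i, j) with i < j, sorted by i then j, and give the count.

count = 3; pairs: (1,4), (2,4), (3,5)

α = atan 0.3 = 16.70°;  2α = 33.40°
n_0 = (+0.9806, -0.1961)
n_1 = (+0.8787, +0.4774)
n_2 = (+0.5526, +0.8335)
n_3 = (-0.5497, +0.8354)
n_4 = (-0.8860, -0.4636)
n_5 = (+0.0400, -0.9992)
  (0,1): δ = 140.17°  ·
  (0,2): δ = 112.23°  ·
  (0,3): δ = 45.34°  ·
  (0,4): δ = 38.93°  ·
  (0,5): δ = 103.60°  ·
  (1,2): δ = 152.06°  ·
  (1,3): δ = 85.17°  ·
  (1,4): δ = 0.90°  ✓
  (1,5): δ = 63.77°  ·
  (2,3): δ = 113.11°  ·
  (2,4): δ = 28.84°  ✓
  (2,5): δ = 35.83°  ·
  (3,4): δ = 95.72°  ·
  (3,5): δ = 31.05°  ✓
  (4,5): δ = 115.33°  ·
antipodal pairs: 3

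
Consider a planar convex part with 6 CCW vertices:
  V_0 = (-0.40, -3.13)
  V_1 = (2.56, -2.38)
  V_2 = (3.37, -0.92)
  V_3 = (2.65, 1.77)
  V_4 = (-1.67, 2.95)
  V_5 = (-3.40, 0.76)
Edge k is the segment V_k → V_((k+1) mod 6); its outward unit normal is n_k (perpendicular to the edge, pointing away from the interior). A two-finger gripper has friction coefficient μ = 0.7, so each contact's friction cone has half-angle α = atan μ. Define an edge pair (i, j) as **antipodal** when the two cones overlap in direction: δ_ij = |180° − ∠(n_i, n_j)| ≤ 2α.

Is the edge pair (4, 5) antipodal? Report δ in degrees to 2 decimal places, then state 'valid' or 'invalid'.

δ = 104.05°, invalid

α = atan 0.7 = 34.99°;  2α = 69.98°
edge 4: e_4 = (-1.73, -2.19);  n_4 = (-0.7847, +0.6199)
edge 5: e_5 = (+3.00, -3.89);  n_5 = (-0.7919, -0.6107)
∠(n_4, n_5) = 75.95°
δ = |180° − 75.95°| = 104.05°
104.05° > 2α = 69.98°  →  invalid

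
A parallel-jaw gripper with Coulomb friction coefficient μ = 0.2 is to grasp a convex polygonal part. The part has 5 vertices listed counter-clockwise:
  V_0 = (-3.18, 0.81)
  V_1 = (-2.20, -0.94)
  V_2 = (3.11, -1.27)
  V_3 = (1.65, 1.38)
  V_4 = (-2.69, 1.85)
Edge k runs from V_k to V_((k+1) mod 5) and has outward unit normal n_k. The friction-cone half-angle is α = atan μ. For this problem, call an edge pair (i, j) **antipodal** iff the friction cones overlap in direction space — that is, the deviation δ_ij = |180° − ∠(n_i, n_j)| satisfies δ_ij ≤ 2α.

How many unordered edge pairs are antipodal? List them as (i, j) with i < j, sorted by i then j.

count = 2; pairs: (0,2), (1,3)

α = atan 0.2 = 11.31°;  2α = 22.62°
n_0 = (-0.8725, -0.4886)
n_1 = (-0.0620, -0.9981)
n_2 = (+0.8759, +0.4826)
n_3 = (+0.1077, +0.9942)
n_4 = (-0.9046, +0.4262)
  (0,1): δ = 122.81°  ·
  (0,2): δ = 0.40°  ✓
  (0,3): δ = 54.57°  ·
  (0,4): δ = 125.52°  ·
  (1,2): δ = 57.59°  ·
  (1,3): δ = 2.62°  ✓
  (1,4): δ = 68.33°  ·
  (2,3): δ = 125.03°  ·
  (2,4): δ = 54.08°  ·
  (3,4): δ = 109.05°  ·
antipodal pairs: 2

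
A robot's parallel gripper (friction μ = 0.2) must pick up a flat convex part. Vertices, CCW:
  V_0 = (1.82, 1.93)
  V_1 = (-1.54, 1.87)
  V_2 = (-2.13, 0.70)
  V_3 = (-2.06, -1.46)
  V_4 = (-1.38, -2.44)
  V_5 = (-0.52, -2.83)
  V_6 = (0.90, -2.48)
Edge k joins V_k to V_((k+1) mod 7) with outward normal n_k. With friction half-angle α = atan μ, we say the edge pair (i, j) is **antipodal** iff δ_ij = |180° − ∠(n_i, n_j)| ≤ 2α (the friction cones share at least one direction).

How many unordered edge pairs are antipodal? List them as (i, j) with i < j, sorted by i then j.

count = 3; pairs: (0,5), (1,6), (2,6)

α = atan 0.2 = 11.31°;  2α = 22.62°
n_0 = (-0.0179, +0.9998)
n_1 = (-0.8929, +0.4503)
n_2 = (-0.9995, -0.0324)
n_3 = (-0.8216, -0.5701)
n_4 = (-0.4130, -0.9107)
n_5 = (+0.2393, -0.9709)
n_6 = (+0.9789, -0.2042)
  (0,1): δ = 117.78°  ·
  (0,2): δ = 89.17°  ·
  (0,3): δ = 56.27°  ·
  (0,4): δ = 25.42°  ·
  (0,5): δ = 12.82°  ✓
  (0,6): δ = 77.19°  ·
  (1,2): δ = 151.38°  ·
  (1,3): δ = 118.48°  ·
  (1,4): δ = 87.63°  ·
  (1,5): δ = 49.39°  ·
  (1,6): δ = 14.98°  ✓
  (2,3): δ = 147.10°  ·
  (2,4): δ = 116.25°  ·
  (2,5): δ = 78.01°  ·
  (2,6): δ = 13.64°  ✓
  (3,4): δ = 149.15°  ·
  (3,5): δ = 110.91°  ·
  (3,6): δ = 46.54°  ·
  (4,5): δ = 141.76°  ·
  (4,6): δ = 77.39°  ·
  (5,6): δ = 115.63°  ·
antipodal pairs: 3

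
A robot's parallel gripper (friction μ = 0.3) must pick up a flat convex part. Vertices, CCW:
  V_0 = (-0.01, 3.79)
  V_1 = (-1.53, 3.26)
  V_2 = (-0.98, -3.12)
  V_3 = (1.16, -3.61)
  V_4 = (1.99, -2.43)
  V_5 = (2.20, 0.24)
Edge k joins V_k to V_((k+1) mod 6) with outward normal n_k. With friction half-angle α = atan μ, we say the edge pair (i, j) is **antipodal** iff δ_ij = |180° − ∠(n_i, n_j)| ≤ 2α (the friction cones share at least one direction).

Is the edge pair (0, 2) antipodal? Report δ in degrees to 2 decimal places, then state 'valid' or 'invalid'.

δ = 32.12°, valid

α = atan 0.3 = 16.70°;  2α = 33.40°
edge 0: e_0 = (-1.52, -0.53);  n_0 = (-0.3292, +0.9442)
edge 2: e_2 = (+2.14, -0.49);  n_2 = (-0.2232, -0.9748)
∠(n_0, n_2) = 147.88°
δ = |180° − 147.88°| = 32.12°
32.12° ≤ 2α = 33.40°  →  valid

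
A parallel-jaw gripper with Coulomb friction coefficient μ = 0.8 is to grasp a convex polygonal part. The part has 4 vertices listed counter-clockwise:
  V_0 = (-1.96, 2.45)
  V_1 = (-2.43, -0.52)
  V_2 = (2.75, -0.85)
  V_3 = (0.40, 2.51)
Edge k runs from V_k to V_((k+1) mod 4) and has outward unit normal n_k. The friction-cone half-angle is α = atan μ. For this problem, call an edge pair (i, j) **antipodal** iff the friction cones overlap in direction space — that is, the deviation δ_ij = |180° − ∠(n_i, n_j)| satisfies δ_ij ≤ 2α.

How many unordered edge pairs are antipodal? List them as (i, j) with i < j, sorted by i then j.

count = 3; pairs: (0,2), (1,2), (1,3)

α = atan 0.8 = 38.66°;  2α = 77.32°
n_0 = (-0.9877, +0.1563)
n_1 = (-0.0636, -0.9980)
n_2 = (+0.8195, +0.5731)
n_3 = (-0.0254, +0.9997)
  (0,1): δ = 84.65°  ·
  (0,2): δ = 43.96°  ✓
  (0,3): δ = 100.45°  ·
  (1,2): δ = 51.39°  ✓
  (1,3): δ = 5.10°  ✓
  (2,3): δ = 123.51°  ·
antipodal pairs: 3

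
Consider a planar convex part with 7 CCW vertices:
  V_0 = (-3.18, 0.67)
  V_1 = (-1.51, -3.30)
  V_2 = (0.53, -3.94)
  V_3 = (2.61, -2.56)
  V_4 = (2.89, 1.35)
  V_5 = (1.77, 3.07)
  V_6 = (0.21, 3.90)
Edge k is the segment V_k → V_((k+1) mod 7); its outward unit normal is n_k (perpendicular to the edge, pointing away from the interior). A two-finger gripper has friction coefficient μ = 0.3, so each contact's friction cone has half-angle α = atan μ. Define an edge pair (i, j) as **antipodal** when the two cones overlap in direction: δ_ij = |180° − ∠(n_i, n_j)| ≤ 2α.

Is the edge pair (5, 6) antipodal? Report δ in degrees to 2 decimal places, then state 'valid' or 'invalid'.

α = atan 0.3 = 16.70°;  2α = 33.40°
edge 5: e_5 = (-1.56, +0.83);  n_5 = (+0.4697, +0.8828)
edge 6: e_6 = (-3.39, -3.23);  n_6 = (-0.6898, +0.7240)
∠(n_5, n_6) = 71.63°
δ = |180° − 71.63°| = 108.37°
108.37° > 2α = 33.40°  →  invalid

δ = 108.37°, invalid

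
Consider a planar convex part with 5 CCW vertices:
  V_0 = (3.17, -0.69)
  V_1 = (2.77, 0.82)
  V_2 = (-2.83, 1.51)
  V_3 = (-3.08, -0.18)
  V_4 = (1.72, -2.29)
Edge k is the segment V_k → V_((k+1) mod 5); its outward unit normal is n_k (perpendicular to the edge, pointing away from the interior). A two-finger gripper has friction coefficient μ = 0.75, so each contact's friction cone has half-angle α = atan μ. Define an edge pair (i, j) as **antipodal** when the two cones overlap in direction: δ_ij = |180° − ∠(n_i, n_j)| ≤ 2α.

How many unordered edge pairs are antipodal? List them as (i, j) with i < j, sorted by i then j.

α = atan 0.75 = 36.87°;  2α = 73.74°
n_0 = (+0.9667, +0.2561)
n_1 = (+0.1223, +0.9925)
n_2 = (-0.9892, +0.1463)
n_3 = (-0.4024, -0.9155)
n_4 = (+0.7410, -0.6715)
  (0,1): δ = 111.86°  ·
  (0,2): δ = 23.25°  ✓
  (0,3): δ = 51.43°  ✓
  (0,4): δ = 122.98°  ·
  (1,2): δ = 91.39°  ·
  (1,3): δ = 16.71°  ✓
  (1,4): δ = 54.84°  ✓
  (2,3): δ = 105.31°  ·
  (2,4): δ = 33.77°  ✓
  (3,4): δ = 108.45°  ·
antipodal pairs: 5

count = 5; pairs: (0,2), (0,3), (1,3), (1,4), (2,4)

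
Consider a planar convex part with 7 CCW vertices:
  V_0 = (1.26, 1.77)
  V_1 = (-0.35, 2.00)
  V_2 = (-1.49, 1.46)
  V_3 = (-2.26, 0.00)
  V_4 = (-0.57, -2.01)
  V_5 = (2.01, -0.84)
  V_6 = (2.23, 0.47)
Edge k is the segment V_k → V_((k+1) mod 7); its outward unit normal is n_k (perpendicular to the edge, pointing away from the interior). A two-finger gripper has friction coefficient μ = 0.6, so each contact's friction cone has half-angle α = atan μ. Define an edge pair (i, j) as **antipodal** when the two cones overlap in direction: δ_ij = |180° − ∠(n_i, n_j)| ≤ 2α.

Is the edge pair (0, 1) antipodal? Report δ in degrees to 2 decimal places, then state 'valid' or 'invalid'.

δ = 146.52°, invalid

α = atan 0.6 = 30.96°;  2α = 61.93°
edge 0: e_0 = (-1.61, +0.23);  n_0 = (+0.1414, +0.9899)
edge 1: e_1 = (-1.14, -0.54);  n_1 = (-0.4281, +0.9037)
∠(n_0, n_1) = 33.48°
δ = |180° − 33.48°| = 146.52°
146.52° > 2α = 61.93°  →  invalid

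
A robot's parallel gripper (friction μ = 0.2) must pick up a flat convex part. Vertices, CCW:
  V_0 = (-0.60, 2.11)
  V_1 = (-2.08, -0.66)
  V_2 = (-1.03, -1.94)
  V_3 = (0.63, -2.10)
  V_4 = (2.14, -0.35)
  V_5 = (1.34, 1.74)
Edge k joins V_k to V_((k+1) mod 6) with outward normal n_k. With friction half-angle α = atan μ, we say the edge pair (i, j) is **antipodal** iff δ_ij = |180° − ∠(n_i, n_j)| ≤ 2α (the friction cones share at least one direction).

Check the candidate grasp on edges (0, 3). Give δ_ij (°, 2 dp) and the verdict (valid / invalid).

δ = 12.67°, valid

α = atan 0.2 = 11.31°;  2α = 22.62°
edge 0: e_0 = (-1.48, -2.77);  n_0 = (-0.8820, +0.4712)
edge 3: e_3 = (+1.51, +1.75);  n_3 = (+0.7571, -0.6533)
∠(n_0, n_3) = 167.33°
δ = |180° − 167.33°| = 12.67°
12.67° ≤ 2α = 22.62°  →  valid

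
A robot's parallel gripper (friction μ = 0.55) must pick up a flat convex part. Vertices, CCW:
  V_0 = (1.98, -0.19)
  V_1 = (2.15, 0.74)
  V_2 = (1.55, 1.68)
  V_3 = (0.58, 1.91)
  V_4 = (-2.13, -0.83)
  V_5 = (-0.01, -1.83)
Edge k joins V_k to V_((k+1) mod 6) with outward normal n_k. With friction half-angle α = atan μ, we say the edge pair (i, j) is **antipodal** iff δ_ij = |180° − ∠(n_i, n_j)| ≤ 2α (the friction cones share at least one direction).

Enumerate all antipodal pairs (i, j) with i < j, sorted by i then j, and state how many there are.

count = 5; pairs: (0,3), (1,4), (2,4), (2,5), (3,5)

α = atan 0.55 = 28.81°;  2α = 57.62°
n_0 = (+0.9837, -0.1798)
n_1 = (+0.8429, +0.5380)
n_2 = (+0.2307, +0.9730)
n_3 = (-0.7110, +0.7032)
n_4 = (-0.4266, -0.9044)
n_5 = (+0.6360, -0.7717)
  (0,1): δ = 137.09°  ·
  (0,2): δ = 92.98°  ·
  (0,3): δ = 34.33°  ✓
  (0,4): δ = 75.11°  ·
  (0,5): δ = 139.85°  ·
  (1,2): δ = 135.89°  ·
  (1,3): δ = 77.23°  ·
  (1,4): δ = 32.20°  ✓
  (1,5): δ = 96.94°  ·
  (2,3): δ = 121.35°  ·
  (2,4): δ = 11.91°  ✓
  (2,5): δ = 52.83°  ✓
  (3,4): δ = 70.57°  ·
  (3,5): δ = 5.82°  ✓
  (4,5): δ = 115.25°  ·
antipodal pairs: 5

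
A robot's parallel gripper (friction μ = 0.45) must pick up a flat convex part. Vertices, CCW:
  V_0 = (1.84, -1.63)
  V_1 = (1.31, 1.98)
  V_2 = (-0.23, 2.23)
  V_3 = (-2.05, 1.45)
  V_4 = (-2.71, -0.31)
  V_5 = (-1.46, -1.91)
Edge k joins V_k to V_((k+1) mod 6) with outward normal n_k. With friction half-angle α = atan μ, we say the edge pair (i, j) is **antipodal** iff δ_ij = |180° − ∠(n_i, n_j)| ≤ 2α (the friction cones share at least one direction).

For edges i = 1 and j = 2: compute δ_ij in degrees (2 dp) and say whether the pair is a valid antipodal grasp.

α = atan 0.45 = 24.23°;  2α = 48.46°
edge 1: e_1 = (-1.54, +0.25);  n_1 = (+0.1602, +0.9871)
edge 2: e_2 = (-1.82, -0.78);  n_2 = (-0.3939, +0.9191)
∠(n_1, n_2) = 32.42°
δ = |180° − 32.42°| = 147.58°
147.58° > 2α = 48.46°  →  invalid

δ = 147.58°, invalid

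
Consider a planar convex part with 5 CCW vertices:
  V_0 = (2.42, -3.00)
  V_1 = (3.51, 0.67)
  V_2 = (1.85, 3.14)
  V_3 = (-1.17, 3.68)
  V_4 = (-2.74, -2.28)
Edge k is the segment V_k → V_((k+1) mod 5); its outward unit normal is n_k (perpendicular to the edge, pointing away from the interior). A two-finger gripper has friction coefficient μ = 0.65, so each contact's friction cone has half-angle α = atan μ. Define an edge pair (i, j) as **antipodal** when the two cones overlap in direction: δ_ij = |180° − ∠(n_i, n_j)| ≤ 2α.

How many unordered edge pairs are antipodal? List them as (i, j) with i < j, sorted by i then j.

count = 4; pairs: (0,3), (1,3), (1,4), (2,4)

α = atan 0.65 = 33.02°;  2α = 66.05°
n_0 = (+0.9586, -0.2847)
n_1 = (+0.8300, +0.5578)
n_2 = (+0.1760, +0.9844)
n_3 = (-0.9670, +0.2547)
n_4 = (-0.1382, -0.9904)
  (0,1): δ = 129.55°  ·
  (0,2): δ = 83.60°  ·
  (0,3): δ = 1.78°  ✓
  (0,4): δ = 98.60°  ·
  (1,2): δ = 134.04°  ·
  (1,3): δ = 48.66°  ✓
  (1,4): δ = 48.15°  ✓
  (2,3): δ = 94.62°  ·
  (2,4): δ = 2.19°  ✓
  (3,4): δ = 83.19°  ·
antipodal pairs: 4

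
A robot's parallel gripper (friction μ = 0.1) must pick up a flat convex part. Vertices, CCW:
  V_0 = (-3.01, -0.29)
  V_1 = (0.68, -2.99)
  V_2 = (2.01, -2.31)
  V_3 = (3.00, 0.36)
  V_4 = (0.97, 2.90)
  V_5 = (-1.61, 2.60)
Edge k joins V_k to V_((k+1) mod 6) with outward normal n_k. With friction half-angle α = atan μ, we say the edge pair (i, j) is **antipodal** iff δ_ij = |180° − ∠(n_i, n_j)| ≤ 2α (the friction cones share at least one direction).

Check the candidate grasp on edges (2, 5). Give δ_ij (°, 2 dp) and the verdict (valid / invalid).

δ = 5.50°, valid

α = atan 0.1 = 5.71°;  2α = 11.42°
edge 2: e_2 = (+0.99, +2.67);  n_2 = (+0.9376, -0.3477)
edge 5: e_5 = (-1.40, -2.89);  n_5 = (-0.9000, +0.4360)
∠(n_2, n_5) = 174.50°
δ = |180° − 174.50°| = 5.50°
5.50° ≤ 2α = 11.42°  →  valid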